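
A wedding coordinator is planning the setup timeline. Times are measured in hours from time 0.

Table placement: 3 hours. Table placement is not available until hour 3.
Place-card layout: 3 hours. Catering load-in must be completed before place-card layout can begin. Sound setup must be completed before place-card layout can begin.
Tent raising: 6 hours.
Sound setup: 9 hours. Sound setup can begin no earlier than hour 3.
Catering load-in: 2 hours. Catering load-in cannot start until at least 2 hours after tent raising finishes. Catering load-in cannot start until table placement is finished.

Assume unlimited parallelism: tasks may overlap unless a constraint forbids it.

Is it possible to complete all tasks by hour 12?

Sound setup waits on its own release at hour 3, so it starts at hour 3 and finishes at 3 + 9 = hour 12.
Table placement waits on its own release at hour 3, so it starts at hour 3 and finishes at 3 + 3 = hour 6.
Nothing blocks tent raising, so it runs from hour 0 to hour 6.
Catering load-in has to wait for tent raising (finishes hour 6, plus 2-hour gap → hour 8); table placement (finishes hour 6). The latest of these is hour 8, so catering load-in runs hour 8 to 8 + 2 = hour 10.
Place-card layout has to wait for catering load-in (finishes hour 10); sound setup (finishes hour 12). The latest of these is hour 12, so place-card layout runs hour 12 to 12 + 3 = hour 15.
The earliest everything can be done is hour 15, which is after the deadline of 12, so it is not possible.

No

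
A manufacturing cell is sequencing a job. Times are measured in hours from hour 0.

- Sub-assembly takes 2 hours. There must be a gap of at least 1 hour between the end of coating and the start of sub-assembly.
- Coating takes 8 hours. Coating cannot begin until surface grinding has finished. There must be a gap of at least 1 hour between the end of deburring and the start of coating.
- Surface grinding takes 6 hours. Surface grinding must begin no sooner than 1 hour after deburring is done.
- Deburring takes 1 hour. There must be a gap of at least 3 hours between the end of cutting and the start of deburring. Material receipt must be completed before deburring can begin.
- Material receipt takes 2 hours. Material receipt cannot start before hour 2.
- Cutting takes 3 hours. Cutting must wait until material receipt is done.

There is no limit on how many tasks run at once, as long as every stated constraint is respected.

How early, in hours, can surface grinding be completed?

After its own release at hour 2, material receipt can start at hour 2 and finishes at hour 4.
Cutting waits on material receipt (finishes hour 4), so it starts at hour 4 and finishes at 4 + 3 = hour 7.
Deburring has to wait for cutting (finishes hour 7, plus 3-hour gap → hour 10); material receipt (finishes hour 4). The latest of these is hour 10, so deburring runs hour 10 to 10 + 1 = hour 11.
After deburring (finishes hour 11, plus 1-hour gap → hour 12), surface grinding can start at hour 12 and finishes at hour 18.

18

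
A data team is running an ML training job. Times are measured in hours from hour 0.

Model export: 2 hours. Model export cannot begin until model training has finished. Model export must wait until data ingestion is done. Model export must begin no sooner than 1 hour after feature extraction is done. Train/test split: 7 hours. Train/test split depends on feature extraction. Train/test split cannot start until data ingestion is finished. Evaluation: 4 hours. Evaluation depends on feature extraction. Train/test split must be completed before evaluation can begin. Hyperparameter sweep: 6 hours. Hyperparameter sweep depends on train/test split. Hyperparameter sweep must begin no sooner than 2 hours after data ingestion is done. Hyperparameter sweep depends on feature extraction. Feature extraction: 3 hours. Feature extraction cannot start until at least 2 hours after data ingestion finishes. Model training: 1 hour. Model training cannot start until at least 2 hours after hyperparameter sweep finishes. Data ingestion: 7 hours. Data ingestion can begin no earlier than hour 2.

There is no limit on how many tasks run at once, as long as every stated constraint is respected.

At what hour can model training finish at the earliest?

30

Data ingestion waits on its own release at hour 2, so it starts at hour 2 and finishes at 2 + 7 = hour 9.
Feature extraction cannot begin until data ingestion (finishes hour 9, plus 2-hour gap → hour 11). It runs from hour 11 to 11 + 3 = hour 14.
Train/test split needs all of feature extraction (finishes hour 14); data ingestion (finishes hour 9). That puts its earliest start at hour 14; it finishes at 14 + 7 = hour 21.
Hyperparameter sweep needs all of train/test split (finishes hour 21); data ingestion (finishes hour 9, plus 2-hour gap → hour 11); feature extraction (finishes hour 14). That puts its earliest start at hour 21; it finishes at 21 + 6 = hour 27.
Model training waits on hyperparameter sweep (finishes hour 27, plus 2-hour gap → hour 29), so it starts at hour 29 and finishes at 29 + 1 = hour 30.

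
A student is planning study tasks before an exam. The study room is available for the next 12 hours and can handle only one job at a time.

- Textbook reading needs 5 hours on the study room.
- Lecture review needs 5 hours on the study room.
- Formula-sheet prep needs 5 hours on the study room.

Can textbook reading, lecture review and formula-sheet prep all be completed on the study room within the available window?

Running back to back, the jobs need 5 + 5 + 5 = 15 hours on the study room.
Since 15 > 12, they cannot all fit.

No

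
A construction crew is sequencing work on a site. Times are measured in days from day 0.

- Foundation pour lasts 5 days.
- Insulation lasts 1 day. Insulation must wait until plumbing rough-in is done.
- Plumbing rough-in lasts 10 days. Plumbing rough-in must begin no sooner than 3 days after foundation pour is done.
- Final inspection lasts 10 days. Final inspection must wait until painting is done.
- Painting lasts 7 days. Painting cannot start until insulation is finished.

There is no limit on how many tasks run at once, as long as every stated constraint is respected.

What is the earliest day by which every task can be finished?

36

Nothing blocks foundation pour, so it runs from day 0 to day 5.
After foundation pour (finishes day 5, plus 3-day gap → day 8), plumbing rough-in can start at day 8 and finishes at day 18.
Insulation cannot begin until plumbing rough-in (finishes day 18). It runs from day 18 to 18 + 1 = day 19.
After insulation (finishes day 19), painting can start at day 19 and finishes at day 26.
After painting (finishes day 26), final inspection can start at day 26 and finishes at day 36.
All tasks are finished once the last one completes. Finish times: Foundation pour at 5, Plumbing rough-in at 18, Insulation at 19, Painting at 26, Final inspection at 36. The latest is day 36.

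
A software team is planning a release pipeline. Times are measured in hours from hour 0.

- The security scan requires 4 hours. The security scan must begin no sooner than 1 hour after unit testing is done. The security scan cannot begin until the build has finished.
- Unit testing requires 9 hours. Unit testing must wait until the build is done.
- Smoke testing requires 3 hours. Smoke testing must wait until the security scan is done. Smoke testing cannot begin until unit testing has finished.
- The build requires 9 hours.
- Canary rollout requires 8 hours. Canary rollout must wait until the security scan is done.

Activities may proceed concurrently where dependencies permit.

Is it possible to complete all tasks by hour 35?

Yes

The build can start immediately at hour 0; it finishes at hour 9.
Unit testing cannot begin until the build (finishes hour 9). It runs from hour 9 to 9 + 9 = hour 18.
The security scan cannot start until unit testing (finishes hour 18, plus 1-hour gap → hour 19); the build (finishes hour 9). The controlling bound is hour 19, so the security scan finishes at 19 + 4 = hour 23.
Canary rollout waits on the security scan (finishes hour 23), so it starts at hour 23 and finishes at 23 + 8 = hour 31.
Smoke testing has to wait for the security scan (finishes hour 23); unit testing (finishes hour 18). The latest of these is hour 23, so smoke testing runs hour 23 to 23 + 3 = hour 26.
Every task is finished by hour 31, which is no later than the deadline of 35, so the schedule is feasible.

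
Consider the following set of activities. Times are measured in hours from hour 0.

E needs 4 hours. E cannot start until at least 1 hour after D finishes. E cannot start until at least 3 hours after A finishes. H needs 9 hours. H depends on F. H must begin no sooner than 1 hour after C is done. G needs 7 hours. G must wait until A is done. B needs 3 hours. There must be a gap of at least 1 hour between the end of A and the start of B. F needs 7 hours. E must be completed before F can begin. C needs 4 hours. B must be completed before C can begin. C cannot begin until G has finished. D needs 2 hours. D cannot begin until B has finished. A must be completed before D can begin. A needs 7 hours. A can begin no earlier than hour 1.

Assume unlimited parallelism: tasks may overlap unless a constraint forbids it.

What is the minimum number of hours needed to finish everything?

A cannot begin until its own release at hour 1. It runs from hour 1 to 1 + 7 = hour 8.
G waits on A (finishes hour 8), so it starts at hour 8 and finishes at 8 + 7 = hour 15.
B waits on A (finishes hour 8, plus 1-hour gap → hour 9), so it starts at hour 9 and finishes at 9 + 3 = hour 12.
D has to wait for B (finishes hour 12); A (finishes hour 8). The latest of these is hour 12, so D runs hour 12 to 12 + 2 = hour 14.
E needs all of D (finishes hour 14, plus 1-hour gap → hour 15); A (finishes hour 8, plus 3-hour gap → hour 11). That puts its earliest start at hour 15; it finishes at 15 + 4 = hour 19.
F waits on E (finishes hour 19), so it starts at hour 19 and finishes at 19 + 7 = hour 26.
C cannot start until B (finishes hour 12); G (finishes hour 15). The controlling bound is hour 15, so C finishes at 15 + 4 = hour 19.
H has to wait for F (finishes hour 26); C (finishes hour 19, plus 1-hour gap → hour 20). The latest of these is hour 26, so H runs hour 26 to 26 + 9 = hour 35.
All tasks are finished once the last one completes. Finish times: A at 8, B at 12, C at 19, D at 14, E at 19, F at 26, G at 15, H at 35. The latest is hour 35.

35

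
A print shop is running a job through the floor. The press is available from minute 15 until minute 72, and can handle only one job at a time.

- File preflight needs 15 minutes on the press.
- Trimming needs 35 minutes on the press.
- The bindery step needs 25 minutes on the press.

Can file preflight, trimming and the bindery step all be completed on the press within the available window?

No

The press window is 72 − 15 = 57 minutes.
Running back to back, the jobs need 15 + 35 + 25 = 75 minutes on the press.
Since 75 > 57, they cannot all fit.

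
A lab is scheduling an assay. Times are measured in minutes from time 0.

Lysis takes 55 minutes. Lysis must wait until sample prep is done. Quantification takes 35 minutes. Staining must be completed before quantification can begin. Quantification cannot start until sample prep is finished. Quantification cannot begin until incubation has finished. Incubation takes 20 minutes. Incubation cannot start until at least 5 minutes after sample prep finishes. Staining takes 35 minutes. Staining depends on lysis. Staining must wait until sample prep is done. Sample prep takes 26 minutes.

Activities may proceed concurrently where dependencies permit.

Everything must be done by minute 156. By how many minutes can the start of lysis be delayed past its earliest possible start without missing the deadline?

Sample prep can start immediately at minute 0; it finishes at minute 26.
Lysis cannot begin until sample prep (finishes minute 26). It runs from minute 26 to 26 + 55 = minute 81.

Working backward from the deadline:
Quantification must finish by minute 156; it takes 35 minutes, so it must start by 156 − 35 = minute 121.
Staining must finish before quantification (must start by minute 121). With a 35-minute duration, staining must start by 121 − 35 = minute 86.
Since staining (must start by minute 86) depends on it, lysis must finish by minute 86. Backing off its 55-minute duration gives a latest start of minute 31.
So lysis can start as early as minute 26 and as late as minute 31, giving 31 − 26 = 5 minutes of slack.

5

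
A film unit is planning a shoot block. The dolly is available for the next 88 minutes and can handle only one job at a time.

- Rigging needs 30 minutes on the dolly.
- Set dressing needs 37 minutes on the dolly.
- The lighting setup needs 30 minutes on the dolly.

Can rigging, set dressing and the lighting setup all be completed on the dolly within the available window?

No

Running back to back, the jobs need 30 + 37 + 30 = 97 minutes on the dolly.
Since 97 > 88, they cannot all fit.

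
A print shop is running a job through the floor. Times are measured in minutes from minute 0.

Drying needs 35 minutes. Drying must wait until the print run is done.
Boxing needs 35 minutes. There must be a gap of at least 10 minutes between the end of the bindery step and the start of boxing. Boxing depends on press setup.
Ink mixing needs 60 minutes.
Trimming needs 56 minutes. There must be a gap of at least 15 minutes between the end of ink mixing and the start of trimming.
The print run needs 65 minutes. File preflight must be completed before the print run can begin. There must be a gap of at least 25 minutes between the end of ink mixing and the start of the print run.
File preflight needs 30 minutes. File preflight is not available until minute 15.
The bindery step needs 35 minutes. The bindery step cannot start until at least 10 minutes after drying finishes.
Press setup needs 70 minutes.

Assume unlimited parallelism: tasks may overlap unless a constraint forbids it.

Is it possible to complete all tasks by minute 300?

Yes

Nothing blocks press setup, so it runs from minute 0 to minute 70.
Ink mixing can start immediately at minute 0; it finishes at minute 60.
Trimming cannot begin until ink mixing (finishes minute 60, plus 15-minute gap → minute 75). It runs from minute 75 to 75 + 56 = minute 131.
File preflight cannot begin until its own release at minute 15. It runs from minute 15 to 15 + 30 = minute 45.
The print run has to wait for file preflight (finishes minute 45); ink mixing (finishes minute 60, plus 25-minute gap → minute 85). The latest of these is minute 85, so the print run runs minute 85 to 85 + 65 = minute 150.
Drying cannot begin until the print run (finishes minute 150). It runs from minute 150 to 150 + 35 = minute 185.
The bindery step cannot begin until drying (finishes minute 185, plus 10-minute gap → minute 195). It runs from minute 195 to 195 + 35 = minute 230.
Boxing has to wait for the bindery step (finishes minute 230, plus 10-minute gap → minute 240); press setup (finishes minute 70). The latest of these is minute 240, so boxing runs minute 240 to 240 + 35 = minute 275.
Every task is finished by minute 275, which is no later than the deadline of 300, so the schedule is feasible.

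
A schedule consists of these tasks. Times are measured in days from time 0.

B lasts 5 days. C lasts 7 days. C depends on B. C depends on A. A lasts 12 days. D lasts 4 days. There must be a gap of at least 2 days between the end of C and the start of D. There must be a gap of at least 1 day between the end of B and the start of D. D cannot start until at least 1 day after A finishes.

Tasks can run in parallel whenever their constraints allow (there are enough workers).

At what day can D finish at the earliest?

B has no prerequisites, so it starts at day 0 and finishes at day 5.
Nothing blocks A, so it runs from day 0 to day 12.
C needs all of B (finishes day 5); A (finishes day 12). That puts its earliest start at day 12; it finishes at 12 + 7 = day 19.
For D: C (finishes day 19, plus 2-day gap → day 21); B (finishes day 5, plus 1-day gap → day 6); A (finishes day 12, plus 1-day gap → day 13). Taking the maximum gives a start of day 21, and it finishes at 21 + 4 = day 25.

25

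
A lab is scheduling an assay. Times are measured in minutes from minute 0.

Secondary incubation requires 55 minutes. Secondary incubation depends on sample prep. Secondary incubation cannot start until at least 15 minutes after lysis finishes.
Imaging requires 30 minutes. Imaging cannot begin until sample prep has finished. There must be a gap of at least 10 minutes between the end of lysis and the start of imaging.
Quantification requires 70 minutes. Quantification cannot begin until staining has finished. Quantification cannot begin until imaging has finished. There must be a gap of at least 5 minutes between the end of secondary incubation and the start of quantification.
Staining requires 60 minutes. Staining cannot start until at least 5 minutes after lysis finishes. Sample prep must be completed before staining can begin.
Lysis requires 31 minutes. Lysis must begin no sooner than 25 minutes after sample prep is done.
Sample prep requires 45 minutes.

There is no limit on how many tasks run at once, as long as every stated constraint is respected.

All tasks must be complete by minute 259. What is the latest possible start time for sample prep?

To finish by minute 259, quantification (duration 70) must start no later than minute 189.
Since quantification (must start by minute 189) depends on it, staining must finish by minute 189. Backing off its 60-minute duration gives a latest start of minute 129.
Secondary incubation feeds into quantification (must start by minute 189, minus 5-minute gap → minute 184); so secondary incubation must finish by minute 184 and therefore start by minute 129.
Since quantification (must start by minute 189) depends on it, imaging must finish by minute 189. Backing off its 30-minute duration gives a latest start of minute 159.
Lysis feeds staining (must start by minute 129, minus 5-minute gap → minute 124); secondary incubation (must start by minute 129, minus 15-minute gap → minute 114); imaging (must start by minute 159, minus 10-minute gap → minute 149). Taking the minimum, lysis must finish by minute 114 and start by 114 − 31 = minute 83.
Sample prep must finish in time for lysis (must start by minute 83, minus 25-minute gap → minute 58); staining (must start by minute 129); secondary incubation (must start by minute 129); imaging (must start by minute 159). The tightest is minute 58, so sample prep must start by 58 − 45 = minute 13.

13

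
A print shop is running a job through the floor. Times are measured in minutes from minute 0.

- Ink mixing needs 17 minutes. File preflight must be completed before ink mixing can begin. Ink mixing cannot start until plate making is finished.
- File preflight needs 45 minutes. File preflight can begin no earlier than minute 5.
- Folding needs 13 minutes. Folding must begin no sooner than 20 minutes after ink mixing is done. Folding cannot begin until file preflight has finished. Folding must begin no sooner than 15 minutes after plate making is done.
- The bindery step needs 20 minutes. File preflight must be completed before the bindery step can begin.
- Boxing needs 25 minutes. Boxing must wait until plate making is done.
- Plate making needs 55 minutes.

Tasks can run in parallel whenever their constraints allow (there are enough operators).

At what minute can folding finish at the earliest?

105

Plate making can start immediately at minute 0; it finishes at minute 55.
After its own release at minute 5, file preflight can start at minute 5 and finishes at minute 50.
Ink mixing cannot start until file preflight (finishes minute 50); plate making (finishes minute 55). The controlling bound is minute 55, so ink mixing finishes at 55 + 17 = minute 72.
Folding has to wait for ink mixing (finishes minute 72, plus 20-minute gap → minute 92); file preflight (finishes minute 50); plate making (finishes minute 55, plus 15-minute gap → minute 70). The latest of these is minute 92, so folding runs minute 92 to 92 + 13 = minute 105.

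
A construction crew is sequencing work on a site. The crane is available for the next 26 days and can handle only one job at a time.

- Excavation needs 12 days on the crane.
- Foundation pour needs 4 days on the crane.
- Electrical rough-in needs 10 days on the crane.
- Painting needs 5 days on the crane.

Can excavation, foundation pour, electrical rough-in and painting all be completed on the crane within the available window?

No

Running back to back, the jobs need 12 + 4 + 10 + 5 = 31 days on the crane.
Since 31 > 26, they cannot all fit.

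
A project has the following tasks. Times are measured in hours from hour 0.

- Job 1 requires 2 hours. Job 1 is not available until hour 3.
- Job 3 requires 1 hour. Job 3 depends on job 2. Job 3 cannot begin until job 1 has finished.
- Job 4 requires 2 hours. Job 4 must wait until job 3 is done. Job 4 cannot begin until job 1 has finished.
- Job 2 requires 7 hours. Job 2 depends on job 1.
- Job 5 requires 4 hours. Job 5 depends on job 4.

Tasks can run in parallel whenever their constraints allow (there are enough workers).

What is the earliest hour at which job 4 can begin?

Job 1 waits on its own release at hour 3, so it starts at hour 3 and finishes at 3 + 2 = hour 5.
Job 2 waits on job 1 (finishes hour 5), so it starts at hour 5 and finishes at 5 + 7 = hour 12.
Job 3 cannot start until job 2 (finishes hour 12); job 1 (finishes hour 5). The controlling bound is hour 12, so job 3 finishes at 12 + 1 = hour 13.
Job 4 waits on job 3 (finishes hour 13); job 1 (finishes hour 5). The latest of these is hour 13, which is the earliest job 4 can start.

13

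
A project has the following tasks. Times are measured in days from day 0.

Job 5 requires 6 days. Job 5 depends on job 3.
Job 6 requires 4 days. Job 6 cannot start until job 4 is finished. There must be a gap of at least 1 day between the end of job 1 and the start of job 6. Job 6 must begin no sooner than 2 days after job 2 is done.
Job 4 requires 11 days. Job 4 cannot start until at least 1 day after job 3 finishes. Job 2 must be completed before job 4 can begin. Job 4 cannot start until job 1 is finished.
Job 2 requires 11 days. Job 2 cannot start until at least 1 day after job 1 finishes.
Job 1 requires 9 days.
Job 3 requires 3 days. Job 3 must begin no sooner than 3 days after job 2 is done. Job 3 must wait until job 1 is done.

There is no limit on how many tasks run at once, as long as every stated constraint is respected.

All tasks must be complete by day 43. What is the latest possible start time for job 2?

10

To finish by day 43, job 6 (duration 4) must start no later than day 39.
Job 4 has to be done before job 6 (must start by day 39). That means finishing by day 39, i.e. starting by 39 − 11 = day 28.
Nothing follows job 5; the deadline of day 43 is its only limit. It must start by 43 − 6 = day 37.
Job 3 has several dependents: job 4 (must start by day 28, minus 1-day gap → day 27); job 5 (must start by day 37). The earliest of those limits is day 27, so job 3 must start by 27 − 3 = day 24.
Job 2 feeds job 3 (must start by day 24, minus 3-day gap → day 21); job 4 (must start by day 28); job 6 (must start by day 39, minus 2-day gap → day 37). Taking the minimum, job 2 must finish by day 21 and start by 21 − 11 = day 10.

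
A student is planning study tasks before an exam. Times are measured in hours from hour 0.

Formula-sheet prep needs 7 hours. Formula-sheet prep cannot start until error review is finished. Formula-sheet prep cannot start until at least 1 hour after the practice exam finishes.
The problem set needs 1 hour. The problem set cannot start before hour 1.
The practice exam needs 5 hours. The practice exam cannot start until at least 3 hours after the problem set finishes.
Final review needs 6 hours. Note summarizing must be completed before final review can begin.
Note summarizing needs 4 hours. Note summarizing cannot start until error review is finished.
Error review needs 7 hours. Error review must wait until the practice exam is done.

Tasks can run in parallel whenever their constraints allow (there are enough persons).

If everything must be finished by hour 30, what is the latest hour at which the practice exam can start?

To finish by hour 30, final review (duration 6) must start no later than hour 24.
Note summarizing feeds into final review (must start by hour 24); so note summarizing must finish by hour 24 and therefore start by hour 20.
Formula-sheet prep has no dependents, so it just needs to finish by hour 30. Starting by 30 − 7 = hour 23 achieves that.
For error review: note summarizing (must start by hour 20); formula-sheet prep (must start by hour 23). The most restrictive is hour 20; with a 7-hour duration, error review must start by hour 13.
For the practice exam: error review (must start by hour 13); formula-sheet prep (must start by hour 23, minus 1-hour gap → hour 22). The most restrictive is hour 13; with a 5-hour duration, the practice exam must start by hour 8.

8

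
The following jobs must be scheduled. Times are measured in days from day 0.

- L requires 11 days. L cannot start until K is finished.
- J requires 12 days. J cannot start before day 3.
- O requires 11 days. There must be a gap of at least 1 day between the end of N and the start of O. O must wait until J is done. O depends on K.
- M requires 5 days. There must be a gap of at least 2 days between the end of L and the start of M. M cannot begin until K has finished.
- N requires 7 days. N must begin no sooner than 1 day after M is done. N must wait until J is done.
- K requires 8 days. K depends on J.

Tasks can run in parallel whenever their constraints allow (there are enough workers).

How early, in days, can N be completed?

49

J waits on its own release at day 3, so it starts at day 3 and finishes at 3 + 12 = day 15.
K waits on J (finishes day 15), so it starts at day 15 and finishes at 15 + 8 = day 23.
L waits on K (finishes day 23), so it starts at day 23 and finishes at 23 + 11 = day 34.
M cannot start until L (finishes day 34, plus 2-day gap → day 36); K (finishes day 23). The controlling bound is day 36, so M finishes at 36 + 5 = day 41.
For N: M (finishes day 41, plus 1-day gap → day 42); J (finishes day 15). Taking the maximum gives a start of day 42, and it finishes at 42 + 7 = day 49.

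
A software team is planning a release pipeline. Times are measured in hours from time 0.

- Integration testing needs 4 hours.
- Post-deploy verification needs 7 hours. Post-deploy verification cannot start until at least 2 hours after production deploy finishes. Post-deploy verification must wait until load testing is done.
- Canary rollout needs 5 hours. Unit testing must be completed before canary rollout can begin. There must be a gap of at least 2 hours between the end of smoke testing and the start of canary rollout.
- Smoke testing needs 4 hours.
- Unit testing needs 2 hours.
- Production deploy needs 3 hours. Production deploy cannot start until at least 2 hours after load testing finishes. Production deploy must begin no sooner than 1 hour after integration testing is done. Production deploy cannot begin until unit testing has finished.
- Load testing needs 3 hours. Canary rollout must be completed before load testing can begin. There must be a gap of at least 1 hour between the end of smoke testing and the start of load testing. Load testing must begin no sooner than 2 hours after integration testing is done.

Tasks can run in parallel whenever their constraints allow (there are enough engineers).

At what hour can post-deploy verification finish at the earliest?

28

Smoke testing has no prerequisites, so it starts at hour 0 and finishes at hour 4.
Nothing blocks integration testing, so it runs from hour 0 to hour 4.
Unit testing has no prerequisites, so it starts at hour 0 and finishes at hour 2.
For canary rollout: unit testing (finishes hour 2); smoke testing (finishes hour 4, plus 2-hour gap → hour 6). Taking the maximum gives a start of hour 6, and it finishes at 6 + 5 = hour 11.
For load testing: canary rollout (finishes hour 11); smoke testing (finishes hour 4, plus 1-hour gap → hour 5); integration testing (finishes hour 4, plus 2-hour gap → hour 6). Taking the maximum gives a start of hour 11, and it finishes at 11 + 3 = hour 14.
Production deploy needs all of load testing (finishes hour 14, plus 2-hour gap → hour 16); integration testing (finishes hour 4, plus 1-hour gap → hour 5); unit testing (finishes hour 2). That puts its earliest start at hour 16; it finishes at 16 + 3 = hour 19.
Post-deploy verification cannot start until production deploy (finishes hour 19, plus 2-hour gap → hour 21); load testing (finishes hour 14). The controlling bound is hour 21, so post-deploy verification finishes at 21 + 7 = hour 28.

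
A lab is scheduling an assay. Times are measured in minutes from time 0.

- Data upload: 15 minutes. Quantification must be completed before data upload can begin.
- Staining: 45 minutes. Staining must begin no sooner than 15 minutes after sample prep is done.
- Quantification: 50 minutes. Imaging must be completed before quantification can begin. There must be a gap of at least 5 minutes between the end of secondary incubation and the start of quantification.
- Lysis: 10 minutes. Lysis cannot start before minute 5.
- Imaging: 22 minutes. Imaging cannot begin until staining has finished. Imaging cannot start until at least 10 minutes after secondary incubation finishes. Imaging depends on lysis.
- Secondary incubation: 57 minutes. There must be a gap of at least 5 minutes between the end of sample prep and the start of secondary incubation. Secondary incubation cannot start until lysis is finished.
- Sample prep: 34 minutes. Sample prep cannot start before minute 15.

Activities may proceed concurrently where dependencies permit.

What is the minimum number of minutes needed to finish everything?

After its own release at minute 5, lysis can start at minute 5 and finishes at minute 15.
After its own release at minute 15, sample prep can start at minute 15 and finishes at minute 49.
Secondary incubation has to wait for sample prep (finishes minute 49, plus 5-minute gap → minute 54); lysis (finishes minute 15). The latest of these is minute 54, so secondary incubation runs minute 54 to 54 + 57 = minute 111.
Staining waits on sample prep (finishes minute 49, plus 15-minute gap → minute 64), so it starts at minute 64 and finishes at 64 + 45 = minute 109.
For imaging: staining (finishes minute 109); secondary incubation (finishes minute 111, plus 10-minute gap → minute 121); lysis (finishes minute 15). Taking the maximum gives a start of minute 121, and it finishes at 121 + 22 = minute 143.
For quantification: imaging (finishes minute 143); secondary incubation (finishes minute 111, plus 5-minute gap → minute 116). Taking the maximum gives a start of minute 143, and it finishes at 143 + 50 = minute 193.
Data upload cannot begin until quantification (finishes minute 193). It runs from minute 193 to 193 + 15 = minute 208.
All tasks are finished once the last one completes. Finish times: Sample prep at 49, Lysis at 15, Staining at 109, Secondary incubation at 111, Imaging at 143, Quantification at 193, Data upload at 208. The latest is minute 208.

208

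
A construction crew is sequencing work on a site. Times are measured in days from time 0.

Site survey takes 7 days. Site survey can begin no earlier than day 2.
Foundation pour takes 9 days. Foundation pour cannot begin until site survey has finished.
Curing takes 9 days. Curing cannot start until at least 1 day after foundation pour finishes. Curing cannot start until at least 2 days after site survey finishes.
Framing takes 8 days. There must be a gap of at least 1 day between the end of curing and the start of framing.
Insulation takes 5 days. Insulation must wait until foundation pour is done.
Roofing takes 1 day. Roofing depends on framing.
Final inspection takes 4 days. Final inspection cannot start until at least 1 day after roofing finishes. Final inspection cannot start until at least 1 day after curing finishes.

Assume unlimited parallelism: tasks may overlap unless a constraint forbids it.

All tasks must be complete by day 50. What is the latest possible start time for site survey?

9

To finish by day 50, final inspection (duration 4) must start no later than day 46.
Roofing feeds into final inspection (must start by day 46, minus 1-day gap → day 45); so roofing must finish by day 45 and therefore start by day 44.
Framing has to be done before roofing (must start by day 44). That means finishing by day 44, i.e. starting by 44 − 8 = day 36.
Curing has several dependents: framing (must start by day 36, minus 1-day gap → day 35); final inspection (must start by day 46, minus 1-day gap → day 45). The earliest of those limits is day 35, so curing must start by 35 − 9 = day 26.
Insulation must finish by day 50; it takes 5 days, so it must start by 50 − 5 = day 45.
Foundation pour feeds curing (must start by day 26, minus 1-day gap → day 25); insulation (must start by day 45). Taking the minimum, foundation pour must finish by day 25 and start by 25 − 9 = day 16.
For site survey: foundation pour (must start by day 16); curing (must start by day 26, minus 2-day gap → day 24). The most restrictive is day 16; with a 7-day duration, site survey must start by day 9.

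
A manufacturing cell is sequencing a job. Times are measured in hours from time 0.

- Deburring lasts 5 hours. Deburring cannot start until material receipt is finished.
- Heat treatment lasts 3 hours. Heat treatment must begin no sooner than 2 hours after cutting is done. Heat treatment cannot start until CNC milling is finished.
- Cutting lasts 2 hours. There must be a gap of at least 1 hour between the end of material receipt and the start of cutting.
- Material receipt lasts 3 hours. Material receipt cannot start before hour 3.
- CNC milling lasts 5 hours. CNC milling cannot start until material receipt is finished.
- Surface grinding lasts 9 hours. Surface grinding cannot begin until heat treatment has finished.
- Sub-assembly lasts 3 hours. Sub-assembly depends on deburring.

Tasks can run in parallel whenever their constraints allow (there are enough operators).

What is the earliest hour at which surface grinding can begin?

14

Material receipt waits on its own release at hour 3, so it starts at hour 3 and finishes at 3 + 3 = hour 6.
CNC milling cannot begin until material receipt (finishes hour 6). It runs from hour 6 to 6 + 5 = hour 11.
After material receipt (finishes hour 6, plus 1-hour gap → hour 7), cutting can start at hour 7 and finishes at hour 9.
For heat treatment: cutting (finishes hour 9, plus 2-hour gap → hour 11); CNC milling (finishes hour 11). Taking the maximum gives a start of hour 11, and it finishes at 11 + 3 = hour 14.
Surface grinding waits on heat treatment (finishes hour 14), so the earliest it can start is hour 14.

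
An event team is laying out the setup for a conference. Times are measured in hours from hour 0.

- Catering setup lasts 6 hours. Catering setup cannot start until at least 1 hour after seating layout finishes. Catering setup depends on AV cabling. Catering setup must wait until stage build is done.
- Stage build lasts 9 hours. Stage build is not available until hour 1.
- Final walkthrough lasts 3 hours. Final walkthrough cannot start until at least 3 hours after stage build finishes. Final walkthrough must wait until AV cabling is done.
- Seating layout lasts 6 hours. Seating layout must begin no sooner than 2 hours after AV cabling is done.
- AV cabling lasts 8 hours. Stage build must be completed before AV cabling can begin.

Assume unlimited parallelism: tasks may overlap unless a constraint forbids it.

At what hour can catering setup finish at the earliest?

Stage build cannot begin until its own release at hour 1. It runs from hour 1 to 1 + 9 = hour 10.
AV cabling waits on stage build (finishes hour 10), so it starts at hour 10 and finishes at 10 + 8 = hour 18.
Seating layout waits on AV cabling (finishes hour 18, plus 2-hour gap → hour 20), so it starts at hour 20 and finishes at 20 + 6 = hour 26.
Catering setup cannot start until seating layout (finishes hour 26, plus 1-hour gap → hour 27); AV cabling (finishes hour 18); stage build (finishes hour 10). The controlling bound is hour 27, so catering setup finishes at 27 + 6 = hour 33.

33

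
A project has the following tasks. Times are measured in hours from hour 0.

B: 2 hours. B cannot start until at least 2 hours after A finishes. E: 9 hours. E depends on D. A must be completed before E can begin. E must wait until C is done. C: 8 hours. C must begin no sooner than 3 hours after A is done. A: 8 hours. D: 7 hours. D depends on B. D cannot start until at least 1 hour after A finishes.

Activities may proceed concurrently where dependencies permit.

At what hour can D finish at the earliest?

A has no prerequisites, so it starts at hour 0 and finishes at hour 8.
B waits on A (finishes hour 8, plus 2-hour gap → hour 10), so it starts at hour 10 and finishes at 10 + 2 = hour 12.
D needs all of B (finishes hour 12); A (finishes hour 8, plus 1-hour gap → hour 9). That puts its earliest start at hour 12; it finishes at 12 + 7 = hour 19.

19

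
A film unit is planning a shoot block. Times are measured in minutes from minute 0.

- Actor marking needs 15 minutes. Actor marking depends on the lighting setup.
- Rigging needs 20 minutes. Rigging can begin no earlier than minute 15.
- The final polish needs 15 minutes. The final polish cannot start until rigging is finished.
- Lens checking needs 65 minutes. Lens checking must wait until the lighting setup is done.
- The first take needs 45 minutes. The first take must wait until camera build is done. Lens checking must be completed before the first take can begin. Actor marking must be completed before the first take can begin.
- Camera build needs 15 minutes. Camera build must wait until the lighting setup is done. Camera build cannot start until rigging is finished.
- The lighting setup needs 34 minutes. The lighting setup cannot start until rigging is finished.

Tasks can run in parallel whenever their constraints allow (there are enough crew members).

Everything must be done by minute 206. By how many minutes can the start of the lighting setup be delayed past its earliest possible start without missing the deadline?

After its own release at minute 15, rigging can start at minute 15 and finishes at minute 35.
The lighting setup cannot begin until rigging (finishes minute 35). It runs from minute 35 to 35 + 34 = minute 69.

Working backward from the deadline:
The first take has no dependents, so it just needs to finish by minute 206. Starting by 206 − 45 = minute 161 achieves that.
Camera build has to be done before the first take (must start by minute 161). That means finishing by minute 161, i.e. starting by 161 − 15 = minute 146.
Since the first take (must start by minute 161) depends on it, lens checking must finish by minute 161. Backing off its 65-minute duration gives a latest start of minute 96.
Since the first take (must start by minute 161) depends on it, actor marking must finish by minute 161. Backing off its 15-minute duration gives a latest start of minute 146.
The lighting setup has several dependents: camera build (must start by minute 146); lens checking (must start by minute 96); actor marking (must start by minute 146). The earliest of those limits is minute 96, so the lighting setup must start by 96 − 34 = minute 62.
So the lighting setup can start as early as minute 35 and as late as minute 62, giving 62 − 35 = 27 minutes of slack.

27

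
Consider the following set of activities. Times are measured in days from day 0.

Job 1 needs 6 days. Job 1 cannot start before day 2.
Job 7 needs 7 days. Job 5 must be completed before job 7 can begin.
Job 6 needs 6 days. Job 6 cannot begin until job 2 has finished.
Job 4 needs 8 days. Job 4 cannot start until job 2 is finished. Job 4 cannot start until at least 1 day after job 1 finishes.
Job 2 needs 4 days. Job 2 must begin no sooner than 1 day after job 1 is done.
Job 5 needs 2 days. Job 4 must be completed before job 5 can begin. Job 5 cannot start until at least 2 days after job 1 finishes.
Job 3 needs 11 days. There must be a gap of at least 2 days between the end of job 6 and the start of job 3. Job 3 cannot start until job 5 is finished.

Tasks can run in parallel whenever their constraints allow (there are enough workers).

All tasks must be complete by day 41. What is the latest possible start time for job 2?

Nothing follows job 3; the deadline of day 41 is its only limit. It must start by 41 − 11 = day 30.
To finish by day 41, job 7 (duration 7) must start no later than day 34.
For job 5: job 3 (must start by day 30); job 7 (must start by day 34). The most restrictive is day 30; with a 2-day duration, job 5 must start by day 28.
Job 4 must finish before job 5 (must start by day 28). With an 8-day duration, job 4 must start by 28 − 8 = day 20.
Job 6 feeds into job 3 (must start by day 30, minus 2-day gap → day 28); so job 6 must finish by day 28 and therefore start by day 22.
Job 2 feeds job 4 (must start by day 20); job 6 (must start by day 22). Taking the minimum, job 2 must finish by day 20 and start by 20 − 4 = day 16.

16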